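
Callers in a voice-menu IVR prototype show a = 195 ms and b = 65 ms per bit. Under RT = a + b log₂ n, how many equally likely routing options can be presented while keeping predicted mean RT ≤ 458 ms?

65·log₂ n ≤ 458 − 195 = 263, giving log₂ n ≤ 4.0462 and n ≤ 16.520. The largest whole number is 16.

16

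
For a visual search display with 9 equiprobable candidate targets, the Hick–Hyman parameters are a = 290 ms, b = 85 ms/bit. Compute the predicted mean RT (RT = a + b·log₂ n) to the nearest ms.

559 ms

log₂(9) = 3.1699 bits, so RT = 290 + 85 × 3.1699 ≈ 559.444 ms.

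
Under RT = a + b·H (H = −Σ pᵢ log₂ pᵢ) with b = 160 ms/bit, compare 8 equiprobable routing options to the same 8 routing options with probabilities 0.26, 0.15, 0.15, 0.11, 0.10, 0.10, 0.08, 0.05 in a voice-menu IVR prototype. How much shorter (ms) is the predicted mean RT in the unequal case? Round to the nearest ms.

24 ms

Equiprobable entropy H₀ = log₂ 8 = 3.0000 bits.
Skewed entropy H = −Σ pᵢ log₂ pᵢ = 2.8487 bits.
ΔRT = b·(H₀ − H) = 160 × 0.1513 = 24.22 ms.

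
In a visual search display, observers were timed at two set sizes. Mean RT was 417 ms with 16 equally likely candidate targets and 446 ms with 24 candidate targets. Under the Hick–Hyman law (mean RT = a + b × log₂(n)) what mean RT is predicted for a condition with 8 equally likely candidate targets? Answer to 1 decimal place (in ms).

367.4 ms

Solve the two-equation system in a and b:
  b = (446 − 417) / (log₂ 24 − log₂ 16) = 29 / (4.5850 − 4) = 49.576 ms/bit
  a = 417 − 49.576 × 4 = 218.697 ms
Then RT(8) = 218.697 + 49.576 × log₂ 8 = 218.697 + 49.576 × 3 ≈ 367.424 ms.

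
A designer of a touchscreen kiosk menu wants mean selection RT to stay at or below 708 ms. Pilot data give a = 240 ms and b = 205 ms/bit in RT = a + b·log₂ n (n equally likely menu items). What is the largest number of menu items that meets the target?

4

Set 240 + 205·log₂ n ≤ 708 → log₂ n ≤ (708 − 240)/205 = 2.2829.
So n ≤ 2^2.2829 = 4.867; the largest integer n is 4.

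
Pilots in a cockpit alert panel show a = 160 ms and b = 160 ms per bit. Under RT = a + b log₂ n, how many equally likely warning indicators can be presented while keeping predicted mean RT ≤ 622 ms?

7

Set 160 + 160·log₂ n ≤ 622 → log₂ n ≤ (622 − 160)/160 = 2.8875.
So n ≤ 2^2.8875 = 7.400; the largest integer n is 7.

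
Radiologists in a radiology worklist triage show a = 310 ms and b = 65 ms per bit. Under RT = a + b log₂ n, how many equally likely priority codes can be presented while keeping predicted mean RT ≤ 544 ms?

Set 310 + 65·log₂ n ≤ 544 → log₂ n ≤ (544 − 310)/65 = 3.6000.
So n ≤ 2^3.6000 = 12.126; the largest integer n is 12.

12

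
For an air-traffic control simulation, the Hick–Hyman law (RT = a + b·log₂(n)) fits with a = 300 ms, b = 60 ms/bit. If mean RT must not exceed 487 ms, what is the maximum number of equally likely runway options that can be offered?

8

Information budget: (487 − 300)/60 = 3.1167 bits, so n ≤ 2^3.1167 = 8.674 → at most 8.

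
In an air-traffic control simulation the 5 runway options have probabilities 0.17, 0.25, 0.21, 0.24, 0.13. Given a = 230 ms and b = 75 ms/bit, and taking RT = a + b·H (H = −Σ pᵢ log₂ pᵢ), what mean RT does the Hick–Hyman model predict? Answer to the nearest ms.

401 ms

Entropy contributions −pᵢ log₂ pᵢ: 0.4346, 0.5000, 0.4728, 0.4941, 0.3826; sum H = 2.2842 bits.
RT = a + bH = 230 + 75·2.2842 = 401.31 ms.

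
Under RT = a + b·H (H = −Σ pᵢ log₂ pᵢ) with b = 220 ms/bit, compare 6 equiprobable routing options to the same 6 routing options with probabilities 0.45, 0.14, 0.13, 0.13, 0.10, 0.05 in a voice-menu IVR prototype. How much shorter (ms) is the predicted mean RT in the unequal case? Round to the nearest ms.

78 ms

Equiprobable entropy H₀ = log₂ 6 = 2.5850 bits.
Skewed entropy H = −Σ pᵢ log₂ pᵢ = 2.2291 bits.
ΔRT = b·(H₀ − H) = 220 × 0.3559 = 78.29 ms.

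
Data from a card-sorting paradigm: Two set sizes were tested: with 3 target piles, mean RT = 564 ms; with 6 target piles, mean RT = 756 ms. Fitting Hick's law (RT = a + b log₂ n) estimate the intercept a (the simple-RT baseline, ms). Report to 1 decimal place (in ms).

259.7 ms

Slope: b = (756 − 564) / (log₂ 6 − log₂ 3) = 192/1.0000 = 192.000 ms/bit.
Intercept: a = 564 − 192.000·log₂(3) = 259.687 ms.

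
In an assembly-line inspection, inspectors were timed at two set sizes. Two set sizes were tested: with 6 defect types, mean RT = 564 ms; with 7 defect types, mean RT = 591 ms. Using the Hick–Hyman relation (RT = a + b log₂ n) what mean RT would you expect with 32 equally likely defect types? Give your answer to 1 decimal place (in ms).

With log₂ n on the abscissa the relation is linear; from the two conditions:
  b = (591 − 564) / (log₂ 7 − log₂ 6) = 27 / (2.8074 − 2.5850) = 121.407 ms/bit
  a = 564 − 121.407 × 2.5850 = 250.167 ms
Then RT(32) = 250.167 + 121.407 × log₂ 32 = 250.167 + 121.407 × 5 ≈ 857.202 ms.

857.2 ms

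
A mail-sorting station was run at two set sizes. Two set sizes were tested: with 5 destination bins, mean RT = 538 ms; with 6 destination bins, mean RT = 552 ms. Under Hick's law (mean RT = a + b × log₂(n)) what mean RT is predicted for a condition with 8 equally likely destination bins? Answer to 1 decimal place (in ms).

Fit slope and intercept:
  b = (552 − 538) / (log₂ 6 − log₂ 5) = 14 / (2.5850 − 2.3219) = 53.225 ms/bit
  a = 538 − 53.225 × 2.3219 = 414.415 ms
Then RT(8) = 414.415 + 53.225 × log₂ 8 = 414.415 + 53.225 × 3 ≈ 574.090 ms.

574.1 ms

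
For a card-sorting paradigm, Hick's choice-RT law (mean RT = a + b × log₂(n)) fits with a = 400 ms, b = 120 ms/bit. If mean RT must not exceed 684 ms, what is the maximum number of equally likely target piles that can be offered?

5

Set 400 + 120·log₂ n ≤ 684 → log₂ n ≤ (684 − 400)/120 = 2.3667.
So n ≤ 2^2.3667 = 5.157; the largest integer n is 5.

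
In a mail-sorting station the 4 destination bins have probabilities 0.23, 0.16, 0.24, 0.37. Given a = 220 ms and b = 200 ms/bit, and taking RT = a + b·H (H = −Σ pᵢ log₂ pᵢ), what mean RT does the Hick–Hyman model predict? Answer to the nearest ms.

607 ms

Entropy contributions −pᵢ log₂ pᵢ: 0.4877, 0.4230, 0.4941, 0.5307; sum H = 1.9355 bits.
RT = a + bH = 220 + 200·1.9355 = 607.11 ms.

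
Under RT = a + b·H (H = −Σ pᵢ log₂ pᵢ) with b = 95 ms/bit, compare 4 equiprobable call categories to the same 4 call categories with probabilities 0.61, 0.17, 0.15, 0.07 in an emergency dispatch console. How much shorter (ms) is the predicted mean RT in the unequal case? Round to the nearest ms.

43 ms

The RT saving is b·ΔH. Equiprobable H₀ = log₂(4) = 2.0000 bits; with the given probabilities H = 1.5487 bits.
b·(H₀ − H) = 95 × (2.0000 − 1.5487) = 42.87 ms.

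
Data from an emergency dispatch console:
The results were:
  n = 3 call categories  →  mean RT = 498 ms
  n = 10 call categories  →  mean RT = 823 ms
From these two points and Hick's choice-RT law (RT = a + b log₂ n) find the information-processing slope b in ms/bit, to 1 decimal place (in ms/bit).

The slope on a log₂ axis is (823 − 498) / (3.3219 − 1.5850) = 187.108 ms/bit.

187.1 ms/bit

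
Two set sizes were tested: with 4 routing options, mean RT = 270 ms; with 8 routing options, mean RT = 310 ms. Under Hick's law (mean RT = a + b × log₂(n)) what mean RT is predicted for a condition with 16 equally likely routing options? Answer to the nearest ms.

350 ms

Fit slope and intercept:
  b = (310 − 270) / (log₂ 8 − log₂ 4) = 40 / (3 − 2) = 40 ms/bit
  a = 270 − 40 × 2 = 190 ms
Then RT(16) = 190 + 40 × log₂ 16 = 190 + 40 × 4 ≈ 350.000 ms.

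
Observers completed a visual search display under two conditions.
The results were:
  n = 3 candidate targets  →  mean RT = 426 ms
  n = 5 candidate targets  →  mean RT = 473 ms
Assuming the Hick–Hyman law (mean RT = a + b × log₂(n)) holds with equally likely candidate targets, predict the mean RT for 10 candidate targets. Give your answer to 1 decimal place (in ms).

RT is linear in log₂ n, so two points fix the line:
  b = (473 − 426) / (log₂ 5 − log₂ 3) = 47 / (2.3219 − 1.5850) = 63.775 ms/bit
  a = 426 − 63.775 × 1.5850 = 324.919 ms
Then RT(10) = 324.919 + 63.775 × log₂ 10 = 324.919 + 63.775 × 3.3219 ≈ 536.775 ms.

536.8 ms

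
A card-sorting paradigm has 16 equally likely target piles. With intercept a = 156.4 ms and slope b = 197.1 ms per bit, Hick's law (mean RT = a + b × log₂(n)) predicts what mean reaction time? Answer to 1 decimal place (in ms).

log₂(16) = 4 bits, so RT = 156.4 + 197.1 × 4 ≈ 944.800 ms.

944.8 ms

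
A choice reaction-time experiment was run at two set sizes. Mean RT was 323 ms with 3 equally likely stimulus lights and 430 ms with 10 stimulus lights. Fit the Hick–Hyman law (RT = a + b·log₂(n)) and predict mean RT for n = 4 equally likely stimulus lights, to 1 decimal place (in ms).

348.6 ms

With log₂ n on the abscissa the relation is linear; from the two conditions:
  b = (430 − 323) / (log₂ 10 − log₂ 3) = 107 / (3.3219 − 1.5850) = 61.602 ms/bit
  a = 323 − 61.602 × 1.5850 = 225.364 ms
Then RT(4) = 225.364 + 61.602 × log₂ 4 = 225.364 + 61.602 × 2 ≈ 348.567 ms.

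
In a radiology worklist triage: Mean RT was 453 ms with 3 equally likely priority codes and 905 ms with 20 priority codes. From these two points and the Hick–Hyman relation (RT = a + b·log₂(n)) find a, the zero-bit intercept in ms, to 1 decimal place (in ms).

191.2 ms

Slope: b = (905 − 453) / (log₂ 20 − log₂ 3) = 452/2.7370 = 165.146 ms/bit.
Intercept: a = 453 − 165.146·log₂(3) = 191.249 ms.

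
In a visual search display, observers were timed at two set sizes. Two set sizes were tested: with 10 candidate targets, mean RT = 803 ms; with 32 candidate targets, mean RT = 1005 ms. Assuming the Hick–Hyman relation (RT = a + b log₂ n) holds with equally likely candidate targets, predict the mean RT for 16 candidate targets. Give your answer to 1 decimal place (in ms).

884.6 ms

With log₂ n on the abscissa the relation is linear; from the two conditions:
  b = (1005 − 803) / (log₂ 32 − log₂ 10) = 202 / (5 − 3.3219) = 120.376 ms/bit
  a = 803 − 120.376 × 3.3219 = 403.119 ms
Then RT(16) = 403.119 + 120.376 × log₂ 16 = 403.119 + 120.376 × 4 ≈ 884.624 ms.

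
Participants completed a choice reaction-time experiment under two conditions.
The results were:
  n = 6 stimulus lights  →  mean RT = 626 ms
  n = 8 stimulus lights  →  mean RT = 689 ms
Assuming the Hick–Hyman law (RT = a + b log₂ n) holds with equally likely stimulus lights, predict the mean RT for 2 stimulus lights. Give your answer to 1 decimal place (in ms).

RT is linear in log₂ n, so two points fix the line:
  b = (689 − 626) / (log₂ 8 − log₂ 6) = 63 / (3 − 2.5850) = 151.794 ms/bit
  a = 626 − 151.794 × 2.5850 = 233.619 ms
Then RT(2) = 233.619 + 151.794 × log₂ 2 = 233.619 + 151.794 × 1 ≈ 385.413 ms.

385.4 ms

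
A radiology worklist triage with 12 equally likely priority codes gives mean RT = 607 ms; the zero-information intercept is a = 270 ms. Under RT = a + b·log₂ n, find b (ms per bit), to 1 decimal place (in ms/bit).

b = (607 − 270) / log₂(12) = 337 / 3.5850 = 94.004 ms/bit.

94.0 ms/bit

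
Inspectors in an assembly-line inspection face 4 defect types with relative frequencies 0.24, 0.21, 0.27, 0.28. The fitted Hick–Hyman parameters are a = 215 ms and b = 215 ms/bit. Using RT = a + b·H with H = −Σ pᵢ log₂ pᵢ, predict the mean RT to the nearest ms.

643 ms

H = 0.24·log₂(1/0.24) + 0.21·log₂(1/0.21) + 0.27·log₂(1/0.27) + 0.28·log₂(1/0.28) = 1.9912 bits.
RT = 215 + 215 × 1.9912 = 643.11 ms.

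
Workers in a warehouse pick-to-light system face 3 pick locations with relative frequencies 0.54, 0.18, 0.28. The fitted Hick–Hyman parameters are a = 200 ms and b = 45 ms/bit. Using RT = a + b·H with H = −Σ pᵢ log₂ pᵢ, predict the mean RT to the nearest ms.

H = 0.54·log₂(1/0.54) + 0.18·log₂(1/0.18) + 0.28·log₂(1/0.28) = 1.4396 bits.
RT = 200 + 45 × 1.4396 = 264.78 ms.

265 ms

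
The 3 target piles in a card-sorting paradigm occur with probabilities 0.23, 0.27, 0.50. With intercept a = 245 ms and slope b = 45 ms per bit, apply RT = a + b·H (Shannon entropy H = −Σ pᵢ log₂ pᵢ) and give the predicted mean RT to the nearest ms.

Entropy contributions −pᵢ log₂ pᵢ: 0.4877, 0.5100, 0.5000; sum H = 1.4977 bits.
RT = a + bH = 245 + 45·1.4977 = 312.40 ms.

312 ms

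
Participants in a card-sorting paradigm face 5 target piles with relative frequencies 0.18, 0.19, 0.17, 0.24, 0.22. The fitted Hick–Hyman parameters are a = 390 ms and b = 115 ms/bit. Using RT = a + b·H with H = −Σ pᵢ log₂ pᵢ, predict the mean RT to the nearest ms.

Entropy contributions −pᵢ log₂ pᵢ: 0.4453, 0.4552, 0.4346, 0.4941, 0.4806; sum H = 2.3098 bits.
RT = a + bH = 390 + 115·2.3098 = 655.63 ms.

656 ms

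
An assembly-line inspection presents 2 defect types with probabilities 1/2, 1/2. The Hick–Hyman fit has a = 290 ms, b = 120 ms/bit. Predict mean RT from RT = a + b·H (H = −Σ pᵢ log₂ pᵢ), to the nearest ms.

410 ms

Each term −pᵢ log₂ pᵢ: 0.5·1 + 0.5·1; summed, H = 1.000 bits.
Mean RT = a + bH = 290 + 120·1.000 = 410.00 ms.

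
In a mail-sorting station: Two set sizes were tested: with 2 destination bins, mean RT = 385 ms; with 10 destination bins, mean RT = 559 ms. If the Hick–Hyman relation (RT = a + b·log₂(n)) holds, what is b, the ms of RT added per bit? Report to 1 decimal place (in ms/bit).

74.9 ms/bit

Slope: b = (559 − 385) / (log₂ 10 − log₂ 2) = 174/2.3219 = 74.938 ms/bit.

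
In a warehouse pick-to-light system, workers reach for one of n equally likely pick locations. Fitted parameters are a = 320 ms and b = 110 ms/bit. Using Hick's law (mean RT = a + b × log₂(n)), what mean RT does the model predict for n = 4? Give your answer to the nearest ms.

log₂(4) = 2 bits, so RT = 320 + 110 × 2 ≈ 540.000 ms.

540 ms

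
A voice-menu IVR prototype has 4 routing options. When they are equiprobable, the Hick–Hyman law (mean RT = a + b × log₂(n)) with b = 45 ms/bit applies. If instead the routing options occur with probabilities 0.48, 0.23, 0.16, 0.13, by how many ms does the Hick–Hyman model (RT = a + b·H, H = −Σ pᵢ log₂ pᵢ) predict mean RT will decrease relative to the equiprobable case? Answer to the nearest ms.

The RT saving is b·ΔH. Equiprobable H₀ = log₂(4) = 2.0000 bits; with the given probabilities H = 1.8016 bits.
b·(H₀ − H) = 45 × (2.0000 − 1.8016) = 8.93 ms.

9 ms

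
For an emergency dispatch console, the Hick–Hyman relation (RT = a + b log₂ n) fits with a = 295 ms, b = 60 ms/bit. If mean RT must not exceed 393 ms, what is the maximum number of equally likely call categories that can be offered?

Set 295 + 60·log₂ n ≤ 393 → log₂ n ≤ (393 − 295)/60 = 1.6333.
So n ≤ 2^1.6333 = 3.102; the largest integer n is 3.

3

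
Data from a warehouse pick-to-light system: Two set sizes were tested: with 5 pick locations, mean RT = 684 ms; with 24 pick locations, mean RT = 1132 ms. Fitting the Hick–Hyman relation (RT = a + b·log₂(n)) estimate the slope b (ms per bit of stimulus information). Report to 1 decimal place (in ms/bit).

198.0 ms/bit

The slope on a log₂ axis is (1132 − 684) / (4.5850 − 2.3219) = 197.964 ms/bit.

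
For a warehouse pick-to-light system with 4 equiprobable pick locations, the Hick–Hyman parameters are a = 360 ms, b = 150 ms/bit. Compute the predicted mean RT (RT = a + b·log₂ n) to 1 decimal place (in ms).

660.0 ms

log₂(4) = 2 bits, so RT = 360 + 150 × 2 ≈ 660.000 ms.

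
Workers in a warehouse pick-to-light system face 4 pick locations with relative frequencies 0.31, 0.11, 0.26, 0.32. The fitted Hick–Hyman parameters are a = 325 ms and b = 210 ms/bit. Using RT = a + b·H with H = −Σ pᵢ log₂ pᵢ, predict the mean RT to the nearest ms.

Entropy contributions −pᵢ log₂ pᵢ: 0.5238, 0.3503, 0.5053, 0.5260; sum H = 1.9054 bits.
RT = a + bH = 325 + 210·1.9054 = 725.13 ms.

725 ms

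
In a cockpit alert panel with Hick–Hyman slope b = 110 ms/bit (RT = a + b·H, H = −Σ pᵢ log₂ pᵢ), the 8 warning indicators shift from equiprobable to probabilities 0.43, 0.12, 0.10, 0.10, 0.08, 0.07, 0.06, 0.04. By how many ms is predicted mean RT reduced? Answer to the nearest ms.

50 ms

The RT saving is b·ΔH. Equiprobable H₀ = log₂(8) = 3.0000 bits; with the given probabilities H = 2.5444 bits.
b·(H₀ − H) = 110 × (3.0000 − 2.5444) = 50.12 ms.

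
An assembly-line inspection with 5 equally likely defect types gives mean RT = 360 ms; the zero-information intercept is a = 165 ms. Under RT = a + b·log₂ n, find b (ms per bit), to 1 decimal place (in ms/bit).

b = (360 − 165) / log₂(5) = 195 / 2.3219 = 83.982 ms/bit.

84.0 ms/bit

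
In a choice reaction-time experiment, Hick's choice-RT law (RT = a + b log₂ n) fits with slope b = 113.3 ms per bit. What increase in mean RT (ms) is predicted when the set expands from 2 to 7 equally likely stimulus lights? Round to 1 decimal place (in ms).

204.8 ms

Only the slope matters, since a is common to both: ΔRT = b·log₂(n₂/n₁).
log₂(7) − log₂(2) = 2.8074 − 1 = 1.8074.
ΔRT = 113.3 × 1.8074 = 204.773 ms.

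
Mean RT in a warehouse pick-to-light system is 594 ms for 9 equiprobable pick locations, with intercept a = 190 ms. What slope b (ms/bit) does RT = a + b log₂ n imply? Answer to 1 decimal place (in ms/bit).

127.4 ms/bit

9 alternatives carry log₂ 9 = 3.1699 bits; the choice cost is 594 − 190 = 404 ms, so b = 404/3.1699 = 127.448 ms/bit.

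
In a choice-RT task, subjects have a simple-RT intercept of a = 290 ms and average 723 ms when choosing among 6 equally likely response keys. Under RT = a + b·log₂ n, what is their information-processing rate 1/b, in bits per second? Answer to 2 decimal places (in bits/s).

5.97 bits/s

b = (723 − 290)/log₂ 6 = 433/2.5850 = 167.507 ms per bit = 0.16751 s/bit; the reciprocal is 5.970 bits/s.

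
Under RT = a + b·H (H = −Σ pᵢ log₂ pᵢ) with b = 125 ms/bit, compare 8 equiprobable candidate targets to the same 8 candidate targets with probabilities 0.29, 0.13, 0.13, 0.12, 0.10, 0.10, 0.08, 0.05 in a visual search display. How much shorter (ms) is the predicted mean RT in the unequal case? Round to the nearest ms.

22 ms

Equiprobable entropy H₀ = log₂ 8 = 3.0000 bits.
Skewed entropy H = −Σ pᵢ log₂ pᵢ = 2.8222 bits.
ΔRT = b·(H₀ − H) = 125 × 0.1778 = 22.22 ms.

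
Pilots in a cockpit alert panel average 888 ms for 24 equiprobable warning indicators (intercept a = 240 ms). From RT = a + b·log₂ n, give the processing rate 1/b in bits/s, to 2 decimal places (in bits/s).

7.08 bits/s

b = (888 − 240)/log₂ 24 = 648/4.5850 = 141.332 ms per bit = 0.14133 s/bit; the reciprocal is 7.076 bits/s.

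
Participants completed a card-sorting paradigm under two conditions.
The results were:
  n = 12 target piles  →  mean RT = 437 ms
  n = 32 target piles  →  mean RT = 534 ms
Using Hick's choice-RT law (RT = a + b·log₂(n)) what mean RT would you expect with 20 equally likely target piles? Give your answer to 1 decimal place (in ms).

RT is linear in log₂ n, so two points fix the line:
  b = (534 − 437) / (log₂ 32 − log₂ 12) = 97 / (5 − 3.5850) = 68.549 ms/bit
  a = 437 − 68.549 × 3.5850 = 191.253 ms
Then RT(20) = 191.253 + 68.549 × log₂ 20 = 191.253 + 68.549 × 4.3219 ≈ 487.519 ms.

487.5 ms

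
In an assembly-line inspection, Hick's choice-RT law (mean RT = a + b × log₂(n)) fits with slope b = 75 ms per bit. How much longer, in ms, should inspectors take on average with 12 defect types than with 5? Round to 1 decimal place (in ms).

ΔRT = (a + b log₂ n₂) − (a + b log₂ n₁) = b·(log₂ n₂ − log₂ n₁).
log₂(12) − log₂(5) = 3.5850 − 2.3219 = 1.2630.
ΔRT = 75 × 1.2630 = 94.728 ms.

94.7 ms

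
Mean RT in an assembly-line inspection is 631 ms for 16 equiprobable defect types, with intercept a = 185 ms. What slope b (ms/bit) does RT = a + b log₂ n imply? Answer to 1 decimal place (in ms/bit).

111.5 ms/bit

log₂(16) = 4 bits.
b = (RT − a)/log₂ n = (631 − 185) / 4 = 111.500 ms/bit.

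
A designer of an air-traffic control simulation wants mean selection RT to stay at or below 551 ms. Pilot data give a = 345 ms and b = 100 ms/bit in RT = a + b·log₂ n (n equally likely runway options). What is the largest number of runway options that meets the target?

4

100·log₂ n ≤ 551 − 345 = 206, giving log₂ n ≤ 2.0600 and n ≤ 4.170. The largest whole number is 4.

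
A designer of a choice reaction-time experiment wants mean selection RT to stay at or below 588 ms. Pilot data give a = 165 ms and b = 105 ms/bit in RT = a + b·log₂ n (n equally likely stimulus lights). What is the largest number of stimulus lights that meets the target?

105·log₂ n ≤ 588 − 165 = 423, giving log₂ n ≤ 4.0286 and n ≤ 16.320. The largest whole number is 16.

16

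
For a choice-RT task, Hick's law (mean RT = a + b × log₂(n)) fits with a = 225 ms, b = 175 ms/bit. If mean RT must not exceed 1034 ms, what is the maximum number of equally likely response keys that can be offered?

24

Information budget: (1034 − 225)/175 = 4.6229 bits, so n ≤ 2^4.6229 = 24.639 → at most 24.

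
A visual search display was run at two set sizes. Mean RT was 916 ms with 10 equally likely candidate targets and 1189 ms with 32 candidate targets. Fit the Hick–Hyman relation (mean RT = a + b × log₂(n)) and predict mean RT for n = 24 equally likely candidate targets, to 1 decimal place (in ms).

1121.5 ms

Solve the two-equation system in a and b:
  b = (1189 − 916) / (log₂ 32 − log₂ 10) = 273 / (5 − 3.3219) = 162.687 ms/bit
  a = 916 − 162.687 × 3.3219 = 375.566 ms
Then RT(24) = 375.566 + 162.687 × log₂ 24 = 375.566 + 162.687 × 4.5850 ≈ 1121.479 ms.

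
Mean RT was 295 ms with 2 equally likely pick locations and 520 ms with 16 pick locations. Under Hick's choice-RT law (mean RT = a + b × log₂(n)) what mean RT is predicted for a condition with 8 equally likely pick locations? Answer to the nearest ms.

RT is linear in log₂ n, so two points fix the line:
  b = (520 − 295) / (log₂ 16 − log₂ 2) = 225 / (4 − 1) = 75 ms/bit
  a = 295 − 75 × 1 = 220 ms
Then RT(8) = 220 + 75 × log₂ 8 = 220 + 75 × 3 ≈ 445.000 ms.

445 ms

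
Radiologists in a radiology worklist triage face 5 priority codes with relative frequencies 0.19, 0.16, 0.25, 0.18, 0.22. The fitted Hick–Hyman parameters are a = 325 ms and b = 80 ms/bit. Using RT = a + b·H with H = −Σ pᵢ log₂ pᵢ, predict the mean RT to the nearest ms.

509 ms

Entropy contributions −pᵢ log₂ pᵢ: 0.4552, 0.4230, 0.5000, 0.4453, 0.4806; sum H = 2.3041 bits.
RT = a + bH = 325 + 80·2.3041 = 509.33 ms.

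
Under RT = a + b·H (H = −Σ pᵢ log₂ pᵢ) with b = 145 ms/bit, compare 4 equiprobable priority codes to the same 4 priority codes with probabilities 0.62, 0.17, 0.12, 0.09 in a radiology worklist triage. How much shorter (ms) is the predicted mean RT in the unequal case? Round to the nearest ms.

66 ms

The RT saving is b·ΔH. Equiprobable H₀ = log₂(4) = 2.0000 bits; with the given probabilities H = 1.5419 bits.
b·(H₀ − H) = 145 × (2.0000 − 1.5419) = 66.42 ms.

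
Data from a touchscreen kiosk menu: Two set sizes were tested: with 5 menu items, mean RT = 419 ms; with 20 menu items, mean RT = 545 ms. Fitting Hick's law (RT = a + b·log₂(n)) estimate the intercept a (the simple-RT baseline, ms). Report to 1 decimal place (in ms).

272.7 ms

Slope: b = (545 − 419) / (log₂ 20 − log₂ 5) = 126/2.0000 = 63.000 ms/bit.
a = RT₁ − b·log₂ n₁ = 419 − 63.000 × 2.3219 = 272.719 ms.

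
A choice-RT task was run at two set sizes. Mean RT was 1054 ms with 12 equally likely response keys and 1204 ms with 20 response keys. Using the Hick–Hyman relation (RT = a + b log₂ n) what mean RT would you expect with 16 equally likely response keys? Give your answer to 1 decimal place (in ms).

Fit slope and intercept:
  b = (1204 − 1054) / (log₂ 20 − log₂ 12) = 150 / (4.3219 − 3.5850) = 203.537 ms/bit
  a = 1054 − 203.537 × 3.5850 = 324.326 ms
Then RT(16) = 324.326 + 203.537 × log₂ 16 = 324.326 + 203.537 × 4 ≈ 1138.476 ms.

1138.5 ms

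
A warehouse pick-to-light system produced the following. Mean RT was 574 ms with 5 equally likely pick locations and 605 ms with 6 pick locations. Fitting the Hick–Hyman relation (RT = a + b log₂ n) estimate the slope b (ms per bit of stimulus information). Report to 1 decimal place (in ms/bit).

Slope: b = (605 − 574) / (log₂ 6 − log₂ 5) = 31/0.2630 = 117.855 ms/bit.

117.9 ms/bit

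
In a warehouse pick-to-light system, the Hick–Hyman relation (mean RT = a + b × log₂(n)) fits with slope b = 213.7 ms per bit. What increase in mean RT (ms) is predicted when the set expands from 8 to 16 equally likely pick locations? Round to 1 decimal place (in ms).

213.7 ms

Only the slope matters, since a is common to both: ΔRT = b·log₂(n₂/n₁).
log₂(16) − log₂(8) = log₂(16/8) = log₂(2) = 1.
ΔRT = 213.7 × 1.0000 = 213.700 ms.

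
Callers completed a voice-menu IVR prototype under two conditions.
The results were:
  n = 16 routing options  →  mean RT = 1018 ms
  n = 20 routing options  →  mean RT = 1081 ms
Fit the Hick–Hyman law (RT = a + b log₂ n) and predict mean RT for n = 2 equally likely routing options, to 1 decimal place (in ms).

430.9 ms

Solve the two-equation system in a and b:
  b = (1081 − 1018) / (log₂ 20 − log₂ 16) = 63 / (4.3219 − 4) = 195.696 ms/bit
  a = 1018 − 195.696 × 4 = 235.217 ms
Then RT(2) = 235.217 + 195.696 × log₂ 2 = 235.217 + 195.696 × 1 ≈ 430.912 ms.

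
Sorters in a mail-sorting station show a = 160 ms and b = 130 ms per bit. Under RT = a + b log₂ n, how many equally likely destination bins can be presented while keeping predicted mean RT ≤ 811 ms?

32

130·log₂ n ≤ 811 − 160 = 651, giving log₂ n ≤ 5.0077 and n ≤ 32.171. The largest whole number is 32.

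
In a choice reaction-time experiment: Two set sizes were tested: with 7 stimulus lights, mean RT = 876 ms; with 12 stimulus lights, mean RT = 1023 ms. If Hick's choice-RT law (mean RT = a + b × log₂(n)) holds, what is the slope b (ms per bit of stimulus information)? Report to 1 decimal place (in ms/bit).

b = (RT₂ − RT₁)/(log₂ n₂ − log₂ n₁) = (1023 − 876)/(3.5850 − 2.8074) = 189.041 ms/bit.

189.0 ms/bit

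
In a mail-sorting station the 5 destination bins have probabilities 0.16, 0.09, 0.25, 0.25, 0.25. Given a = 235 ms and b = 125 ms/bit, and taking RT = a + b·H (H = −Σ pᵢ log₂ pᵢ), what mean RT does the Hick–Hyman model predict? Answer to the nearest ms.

Entropy contributions −pᵢ log₂ pᵢ: 0.4230, 0.3127, 0.5000, 0.5000, 0.5000; sum H = 2.2357 bits.
RT = a + bH = 235 + 125·2.2357 = 514.46 ms.

514 ms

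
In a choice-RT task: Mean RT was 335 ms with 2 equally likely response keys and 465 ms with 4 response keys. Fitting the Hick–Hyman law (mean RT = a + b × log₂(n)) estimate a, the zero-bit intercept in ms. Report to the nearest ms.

205 ms

The slope on a log₂ axis is (465 − 335) / (2 − 1) = 130 ms/bit.
a = RT₁ − b·log₂ n₁ = 335 − 130 × 1 = 205.000 ms.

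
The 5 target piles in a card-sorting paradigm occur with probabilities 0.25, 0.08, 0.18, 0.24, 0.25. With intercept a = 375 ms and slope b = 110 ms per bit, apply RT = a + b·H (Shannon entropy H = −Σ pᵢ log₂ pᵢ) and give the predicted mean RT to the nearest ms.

H = 0.25·log₂(1/0.25) + 0.08·log₂(1/0.08) + 0.18·log₂(1/0.18) + 0.24·log₂(1/0.24) + 0.25·log₂(1/0.25) = 2.2310 bits.
RT = 375 + 110 × 2.2310 = 620.40 ms.

620 ms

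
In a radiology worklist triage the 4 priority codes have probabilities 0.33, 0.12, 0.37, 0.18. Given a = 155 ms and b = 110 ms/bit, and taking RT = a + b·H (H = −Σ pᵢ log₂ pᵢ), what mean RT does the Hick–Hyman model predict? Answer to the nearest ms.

H = 0.33·log₂(1/0.33) + 0.12·log₂(1/0.12) + 0.37·log₂(1/0.37) + 0.18·log₂(1/0.18) = 1.8709 bits.
RT = 155 + 110 × 1.8709 = 360.80 ms.

361 ms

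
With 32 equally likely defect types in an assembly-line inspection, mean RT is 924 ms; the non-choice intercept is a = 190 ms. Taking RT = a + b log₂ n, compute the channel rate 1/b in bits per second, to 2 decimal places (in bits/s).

6.81 bits/s

Choice component = 924 − 190 = 734 ms over log₂(32) = 5 bits.
b = 734 / 5 = 146.800 ms/bit, so 1/b = 6.812 bits/s.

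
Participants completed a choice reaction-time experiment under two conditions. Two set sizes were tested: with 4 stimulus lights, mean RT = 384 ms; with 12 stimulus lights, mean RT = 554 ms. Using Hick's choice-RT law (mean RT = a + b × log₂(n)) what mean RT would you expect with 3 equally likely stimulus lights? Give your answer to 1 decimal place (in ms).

339.5 ms

RT is linear in log₂ n, so two points fix the line:
  b = (554 − 384) / (log₂ 12 − log₂ 4) = 170 / (3.5850 − 2) = 107.258 ms/bit
  a = 384 − 107.258 × 2 = 169.484 ms
Then RT(3) = 169.484 + 107.258 × log₂ 3 = 169.484 + 107.258 × 1.5850 ≈ 339.484 ms.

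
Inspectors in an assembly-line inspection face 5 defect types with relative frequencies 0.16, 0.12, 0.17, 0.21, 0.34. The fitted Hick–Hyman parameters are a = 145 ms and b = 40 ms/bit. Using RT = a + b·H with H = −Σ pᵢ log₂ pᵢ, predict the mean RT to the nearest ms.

234 ms

Entropy contributions −pᵢ log₂ pᵢ: 0.4230, 0.3671, 0.4346, 0.4728, 0.5292; sum H = 2.2267 bits.
RT = a + bH = 145 + 40·2.2267 = 234.07 ms.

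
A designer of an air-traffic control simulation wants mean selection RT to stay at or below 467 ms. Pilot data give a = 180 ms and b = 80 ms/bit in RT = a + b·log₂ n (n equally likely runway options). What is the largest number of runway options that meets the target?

Set 180 + 80·log₂ n ≤ 467 → log₂ n ≤ (467 − 180)/80 = 3.5875.
So n ≤ 2^3.5875 = 12.021; the largest integer n is 12.

12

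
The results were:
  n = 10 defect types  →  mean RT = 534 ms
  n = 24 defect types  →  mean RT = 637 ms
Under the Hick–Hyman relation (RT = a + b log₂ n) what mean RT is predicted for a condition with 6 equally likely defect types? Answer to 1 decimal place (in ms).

473.9 ms

Solve the two-equation system in a and b:
  b = (637 − 534) / (log₂ 24 − log₂ 10) = 103 / (4.5850 − 3.3219) = 81.550 ms/bit
  a = 534 − 81.550 × 3.3219 = 263.098 ms
Then RT(6) = 263.098 + 81.550 × log₂ 6 = 263.098 + 81.550 × 2.5850 ≈ 473.901 ms.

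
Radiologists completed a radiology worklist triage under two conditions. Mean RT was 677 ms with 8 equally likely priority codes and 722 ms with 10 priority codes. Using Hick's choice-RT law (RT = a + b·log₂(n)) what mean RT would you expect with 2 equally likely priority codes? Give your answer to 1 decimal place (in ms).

397.4 ms

With log₂ n on the abscissa the relation is linear; from the two conditions:
  b = (722 − 677) / (log₂ 10 − log₂ 8) = 45 / (3.3219 − 3) = 139.783 ms/bit
  a = 677 − 139.783 × 3 = 257.652 ms
Then RT(2) = 257.652 + 139.783 × log₂ 2 = 257.652 + 139.783 × 1 ≈ 397.434 ms.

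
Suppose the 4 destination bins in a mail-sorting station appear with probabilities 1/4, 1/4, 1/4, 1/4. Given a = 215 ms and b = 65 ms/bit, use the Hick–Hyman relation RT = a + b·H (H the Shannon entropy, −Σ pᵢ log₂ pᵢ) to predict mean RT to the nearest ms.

345 ms

H = −Σ pᵢ log₂ pᵢ = 0.25·2 + 0.25·2 + 0.25·2 + 0.25·2 = 2.000 bits.
RT = 215 + 65 × 2.000 = 345.00 ms.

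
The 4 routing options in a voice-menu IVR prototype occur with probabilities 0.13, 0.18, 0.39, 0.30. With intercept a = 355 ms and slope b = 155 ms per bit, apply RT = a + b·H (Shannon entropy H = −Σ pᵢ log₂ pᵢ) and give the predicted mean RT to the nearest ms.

646 ms

Entropy contributions −pᵢ log₂ pᵢ: 0.3826, 0.4453, 0.5298, 0.5211; sum H = 1.8788 bits.
RT = a + bH = 355 + 155·1.8788 = 646.22 ms.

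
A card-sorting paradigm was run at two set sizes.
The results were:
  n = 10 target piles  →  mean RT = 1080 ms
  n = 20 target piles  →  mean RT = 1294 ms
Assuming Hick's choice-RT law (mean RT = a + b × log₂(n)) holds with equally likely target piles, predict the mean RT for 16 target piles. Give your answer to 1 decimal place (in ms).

1225.1 ms

RT is linear in log₂ n, so two points fix the line:
  b = (1294 − 1080) / (log₂ 20 − log₂ 10) = 214 / (4.3219 − 3.3219) = 214.000 ms/bit
  a = 1080 − 214.000 × 3.3219 = 369.107 ms
Then RT(16) = 369.107 + 214.000 × log₂ 16 = 369.107 + 214.000 × 4 ≈ 1225.107 ms.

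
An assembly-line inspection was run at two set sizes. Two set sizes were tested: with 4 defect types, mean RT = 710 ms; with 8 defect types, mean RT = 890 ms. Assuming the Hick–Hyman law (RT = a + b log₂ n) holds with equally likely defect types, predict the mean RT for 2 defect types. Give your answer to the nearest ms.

530 ms

With log₂ n on the abscissa the relation is linear; from the two conditions:
  b = (890 − 710) / (log₂ 8 − log₂ 4) = 180 / (3 − 2) = 180 ms/bit
  a = 710 − 180 × 2 = 350 ms
Then RT(2) = 350 + 180 × log₂ 2 = 350 + 180 × 1 ≈ 530.000 ms.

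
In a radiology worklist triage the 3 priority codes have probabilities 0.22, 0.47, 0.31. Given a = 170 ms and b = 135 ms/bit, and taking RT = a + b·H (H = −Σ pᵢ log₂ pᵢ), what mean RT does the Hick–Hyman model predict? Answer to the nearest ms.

Entropy contributions −pᵢ log₂ pᵢ: 0.4806, 0.5120, 0.5238; sum H = 1.5163 bits.
RT = a + bH = 170 + 135·1.5163 = 374.70 ms.

375 ms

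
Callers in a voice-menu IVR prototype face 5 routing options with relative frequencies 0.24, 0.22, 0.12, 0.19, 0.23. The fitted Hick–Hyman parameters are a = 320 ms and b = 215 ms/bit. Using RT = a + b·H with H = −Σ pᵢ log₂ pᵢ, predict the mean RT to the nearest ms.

Entropy contributions −pᵢ log₂ pᵢ: 0.4941, 0.4806, 0.3671, 0.4552, 0.4877; sum H = 2.2847 bits.
RT = a + bH = 320 + 215·2.2847 = 811.20 ms.

811 ms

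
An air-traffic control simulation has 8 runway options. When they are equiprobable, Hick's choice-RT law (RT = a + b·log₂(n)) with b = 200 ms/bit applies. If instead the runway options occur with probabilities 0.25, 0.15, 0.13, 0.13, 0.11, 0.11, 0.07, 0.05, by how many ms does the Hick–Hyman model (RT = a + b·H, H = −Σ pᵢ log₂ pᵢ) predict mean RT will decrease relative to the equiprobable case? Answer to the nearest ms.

28 ms

The RT saving is b·ΔH. Equiprobable H₀ = log₂(8) = 3.0000 bits; with the given probabilities H = 2.8611 bits.
b·(H₀ − H) = 200 × (3.0000 − 2.8611) = 27.79 ms.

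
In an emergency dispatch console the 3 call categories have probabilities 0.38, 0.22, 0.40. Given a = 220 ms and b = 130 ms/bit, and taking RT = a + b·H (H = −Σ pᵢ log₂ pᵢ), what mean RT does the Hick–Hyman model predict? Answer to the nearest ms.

Entropy contributions −pᵢ log₂ pᵢ: 0.5305, 0.4806, 0.5288; sum H = 1.5398 bits.
RT = a + bH = 220 + 130·1.5398 = 420.17 ms.

420 ms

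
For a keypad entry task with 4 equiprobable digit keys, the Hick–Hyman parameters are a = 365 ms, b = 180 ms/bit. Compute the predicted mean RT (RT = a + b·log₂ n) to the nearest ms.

725 ms

log₂(4) = 2 bits, so RT = 365 + 180 × 2 ≈ 725.000 ms.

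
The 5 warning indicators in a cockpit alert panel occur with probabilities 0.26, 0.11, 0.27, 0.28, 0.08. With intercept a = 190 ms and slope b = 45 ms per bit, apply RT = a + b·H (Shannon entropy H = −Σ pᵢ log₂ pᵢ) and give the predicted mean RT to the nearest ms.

Entropy contributions −pᵢ log₂ pᵢ: 0.5053, 0.3503, 0.5100, 0.5142, 0.2915; sum H = 2.1713 bits.
RT = a + bH = 190 + 45·2.1713 = 287.71 ms.

288 ms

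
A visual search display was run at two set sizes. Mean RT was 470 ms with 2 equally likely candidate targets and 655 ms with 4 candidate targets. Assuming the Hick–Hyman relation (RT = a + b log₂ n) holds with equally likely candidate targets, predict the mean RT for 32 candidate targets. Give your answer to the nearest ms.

Fit slope and intercept:
  b = (655 − 470) / (log₂ 4 − log₂ 2) = 185 / (2 − 1) = 185 ms/bit
  a = 470 − 185 × 1 = 285 ms
Then RT(32) = 285 + 185 × log₂ 32 = 285 + 185 × 5 ≈ 1210.000 ms.

1210 ms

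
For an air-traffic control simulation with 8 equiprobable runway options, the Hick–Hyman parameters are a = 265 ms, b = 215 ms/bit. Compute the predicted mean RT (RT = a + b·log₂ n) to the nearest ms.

log₂(8) = 3 bits, so RT = 265 + 215 × 3 ≈ 910.000 ms.

910 ms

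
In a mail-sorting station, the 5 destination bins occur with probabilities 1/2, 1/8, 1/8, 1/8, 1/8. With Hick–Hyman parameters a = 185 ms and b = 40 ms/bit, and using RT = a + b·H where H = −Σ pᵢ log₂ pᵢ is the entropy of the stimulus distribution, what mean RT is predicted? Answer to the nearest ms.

Each term −pᵢ log₂ pᵢ: 0.5·1 + 0.125·3 + 0.125·3 + 0.125·3 + 0.125·3; summed, H = 2.000 bits.
Mean RT = a + bH = 185 + 40·2.000 = 265.00 ms.

265 ms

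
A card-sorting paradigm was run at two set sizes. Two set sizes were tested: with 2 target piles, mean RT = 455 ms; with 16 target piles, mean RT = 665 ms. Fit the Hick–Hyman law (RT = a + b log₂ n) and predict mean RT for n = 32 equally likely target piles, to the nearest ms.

Solve the two-equation system in a and b:
  b = (665 − 455) / (log₂ 16 − log₂ 2) = 210 / (4 − 1) = 70 ms/bit
  a = 455 − 70 × 1 = 385 ms
Then RT(32) = 385 + 70 × log₂ 32 = 385 + 70 × 5 ≈ 735.000 ms.

735 ms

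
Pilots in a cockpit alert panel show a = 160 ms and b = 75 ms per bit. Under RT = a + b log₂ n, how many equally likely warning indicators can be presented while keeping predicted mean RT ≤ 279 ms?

3

75·log₂ n ≤ 279 − 160 = 119, giving log₂ n ≤ 1.5867 and n ≤ 3.004. The largest whole number is 3.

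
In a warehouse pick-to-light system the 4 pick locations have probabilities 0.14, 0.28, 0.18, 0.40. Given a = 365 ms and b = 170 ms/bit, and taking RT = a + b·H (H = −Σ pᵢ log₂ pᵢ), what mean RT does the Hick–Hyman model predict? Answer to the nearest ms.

H = 0.14·log₂(1/0.14) + 0.28·log₂(1/0.28) + 0.18·log₂(1/0.18) + 0.40·log₂(1/0.40) = 1.8854 bits.
RT = 365 + 170 × 1.8854 = 685.52 ms.

686 ms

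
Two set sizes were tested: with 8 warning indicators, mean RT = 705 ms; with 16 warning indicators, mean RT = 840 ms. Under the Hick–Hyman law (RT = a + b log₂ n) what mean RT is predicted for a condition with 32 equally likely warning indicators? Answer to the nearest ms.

975 ms

With log₂ n on the abscissa the relation is linear; from the two conditions:
  b = (840 − 705) / (log₂ 16 − log₂ 8) = 135 / (4 − 3) = 135 ms/bit
  a = 705 − 135 × 3 = 300 ms
Then RT(32) = 300 + 135 × log₂ 32 = 300 + 135 × 5 ≈ 975.000 ms.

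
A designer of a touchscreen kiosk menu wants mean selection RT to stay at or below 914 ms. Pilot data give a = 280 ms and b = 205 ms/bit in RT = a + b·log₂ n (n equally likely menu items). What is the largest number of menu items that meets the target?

Set 280 + 205·log₂ n ≤ 914 → log₂ n ≤ (914 − 280)/205 = 3.0927.
So n ≤ 2^3.0927 = 8.531; the largest integer n is 8.

8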